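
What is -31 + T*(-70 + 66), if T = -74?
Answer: 265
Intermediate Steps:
-31 + T*(-70 + 66) = -31 - 74*(-70 + 66) = -31 - 74*(-4) = -31 + 296 = 265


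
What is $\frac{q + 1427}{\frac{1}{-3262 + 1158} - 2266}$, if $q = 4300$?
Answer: $- \frac{12049608}{4767665} \approx -2.5274$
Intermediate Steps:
$\frac{q + 1427}{\frac{1}{-3262 + 1158} - 2266} = \frac{4300 + 1427}{\frac{1}{-3262 + 1158} - 2266} = \frac{5727}{\frac{1}{-2104} - 2266} = \frac{5727}{- \frac{1}{2104} - 2266} = \frac{5727}{- \frac{4767665}{2104}} = 5727 \left(- \frac{2104}{4767665}\right) = - \frac{12049608}{4767665}$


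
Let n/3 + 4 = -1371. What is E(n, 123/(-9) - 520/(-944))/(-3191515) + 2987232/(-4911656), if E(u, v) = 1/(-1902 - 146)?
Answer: -2440651707924923/4012959692503040 ≈ -0.60819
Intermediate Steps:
n = -4125 (n = -12 + 3*(-1371) = -12 - 4113 = -4125)
E(u, v) = -1/2048 (E(u, v) = 1/(-2048) = -1/2048)
E(n, 123/(-9) - 520/(-944))/(-3191515) + 2987232/(-4911656) = -1/2048/(-3191515) + 2987232/(-4911656) = -1/2048*(-1/3191515) + 2987232*(-1/4911656) = 1/6536222720 - 373404/613957 = -2440651707924923/4012959692503040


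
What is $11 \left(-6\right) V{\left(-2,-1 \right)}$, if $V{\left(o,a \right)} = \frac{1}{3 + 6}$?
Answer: $- \frac{22}{3} \approx -7.3333$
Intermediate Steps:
$V{\left(o,a \right)} = \frac{1}{9}$
$11 \left(-6\right) V{\left(-2,-1 \right)} = 11 \left(-6\right) \frac{1}{9} = \left(-66\right) \frac{1}{9} = - \frac{22}{3}$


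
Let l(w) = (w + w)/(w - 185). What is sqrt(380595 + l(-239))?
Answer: sqrt(4276378087)/106 ≈ 616.92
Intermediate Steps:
l(w) = 2*w/(-185 + w) (l(w) = (2*w)/(-185 + w) = 2*w/(-185 + w))
sqrt(380595 + l(-239)) = sqrt(380595 + 2*(-239)/(-185 - 239)) = sqrt(380595 + 2*(-239)/(-424)) = sqrt(380595 + 2*(-239)*(-1/424)) = sqrt(380595 + 239/212) = sqrt(80686379/212) = sqrt(4276378087)/106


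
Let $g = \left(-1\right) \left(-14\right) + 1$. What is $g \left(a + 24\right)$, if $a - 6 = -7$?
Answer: $345$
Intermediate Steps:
$a = -1$ ($a = 6 - 7 = -1$)
$g = 15$ ($g = 14 + 1 = 15$)
$g \left(a + 24\right) = 15 \left(-1 + 24\right) = 15 \cdot 23 = 345$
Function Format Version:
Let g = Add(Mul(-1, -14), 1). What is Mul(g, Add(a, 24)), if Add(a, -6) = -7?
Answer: 345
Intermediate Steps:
a = -1 (a = Add(6, -7) = -1)
g = 15 (g = Add(14, 1) = 15)
Mul(g, Add(a, 24)) = Mul(15, Add(-1, 24)) = Mul(15, 23) = 345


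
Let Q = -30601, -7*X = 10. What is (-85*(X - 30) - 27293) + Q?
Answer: -386558/7 ≈ -55223.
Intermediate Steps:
X = -10/7 (X = -1/7*10 = -10/7 ≈ -1.4286)
(-85*(X - 30) - 27293) + Q = (-85*(-10/7 - 30) - 27293) - 30601 = (-85*(-220/7) - 27293) - 30601 = (18700/7 - 27293) - 30601 = -172351/7 - 30601 = -386558/7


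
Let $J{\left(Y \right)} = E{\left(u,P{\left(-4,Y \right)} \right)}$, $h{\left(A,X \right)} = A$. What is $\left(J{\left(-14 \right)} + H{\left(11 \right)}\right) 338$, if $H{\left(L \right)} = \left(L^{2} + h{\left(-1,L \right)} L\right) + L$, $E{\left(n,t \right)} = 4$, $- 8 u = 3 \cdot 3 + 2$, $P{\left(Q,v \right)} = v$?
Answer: $42250$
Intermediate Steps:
$u = - \frac{11}{8}$ ($u = - \frac{3 \cdot 3 + 2}{8} = - \frac{9 + 2}{8} = \left(- \frac{1}{8}\right) 11 = - \frac{11}{8} \approx -1.375$)
$J{\left(Y \right)} = 4$
$H{\left(L \right)} = L^{2}$ ($H{\left(L \right)} = \left(L^{2} - L\right) + L = L^{2}$)
$\left(J{\left(-14 \right)} + H{\left(11 \right)}\right) 338 = \left(4 + 11^{2}\right) 338 = \left(4 + 121\right) 338 = 125 \cdot 338 = 42250$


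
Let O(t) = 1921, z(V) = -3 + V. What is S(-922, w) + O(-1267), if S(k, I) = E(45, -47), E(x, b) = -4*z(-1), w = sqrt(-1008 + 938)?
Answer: 1937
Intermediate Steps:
w = I*sqrt(70) (w = sqrt(-70) = I*sqrt(70) ≈ 8.3666*I)
E(x, b) = 16 (E(x, b) = -4*(-3 - 1) = -4*(-4) = 16)
S(k, I) = 16
S(-922, w) + O(-1267) = 16 + 1921 = 1937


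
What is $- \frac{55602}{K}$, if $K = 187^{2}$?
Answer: $- \frac{55602}{34969} \approx -1.59$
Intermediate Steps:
$K = 34969$
$- \frac{55602}{K} = - \frac{55602}{34969}$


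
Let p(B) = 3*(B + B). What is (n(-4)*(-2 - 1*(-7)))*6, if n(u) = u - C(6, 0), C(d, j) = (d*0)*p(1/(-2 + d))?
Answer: -120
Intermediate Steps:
p(B) = 6*B (p(B) = 3*(2*B) = 6*B)
C(d, j) = 0 (C(d, j) = (d*0)*(6/(-2 + d)) = 0*(6/(-2 + d)) = 0)
n(u) = u (n(u) = u - 1*0 = u + 0 = u)
(n(-4)*(-2 - 1*(-7)))*6 = -4*(-2 - 1*(-7))*6 = -4*(-2 + 7)*6 = -4*5*6 = -20*6 = -120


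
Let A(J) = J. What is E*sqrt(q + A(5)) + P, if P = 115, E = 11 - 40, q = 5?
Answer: 115 - 29*sqrt(10) ≈ 23.294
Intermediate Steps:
E = -29
E*sqrt(q + A(5)) + P = -29*sqrt(5 + 5) + 115 = -29*sqrt(10) + 115 = 115 - 29*sqrt(10)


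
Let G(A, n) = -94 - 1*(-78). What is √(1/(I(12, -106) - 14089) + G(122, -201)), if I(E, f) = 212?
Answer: I*√3081151941/13877 ≈ 4.0*I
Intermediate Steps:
G(A, n) = -16 (G(A, n) = -94 + 78 = -16)
√(1/(I(12, -106) - 14089) + G(122, -201)) = √(1/(212 - 14089) - 16) = √(1/(-13877) - 16) = √(-1/13877 - 16) = √(-222033/13877) = I*√3081151941/13877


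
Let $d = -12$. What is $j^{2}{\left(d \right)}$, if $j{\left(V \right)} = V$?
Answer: $144$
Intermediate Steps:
$j^{2}{\left(d \right)} = \left(-12\right)^{2} = 144$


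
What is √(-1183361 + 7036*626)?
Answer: 5*√128847 ≈ 1794.8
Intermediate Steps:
√(-1183361 + 7036*626) = √(-1183361 + 4404536) = √3221175 = 5*√128847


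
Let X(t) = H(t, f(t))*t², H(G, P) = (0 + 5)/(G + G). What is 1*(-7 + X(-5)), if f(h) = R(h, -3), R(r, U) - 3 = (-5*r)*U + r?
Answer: -39/2 ≈ -19.500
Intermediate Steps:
R(r, U) = 3 + r - 5*U*r (R(r, U) = 3 + ((-5*r)*U + r) = 3 + (-5*U*r + r) = 3 + (r - 5*U*r) = 3 + r - 5*U*r)
f(h) = 3 + 16*h (f(h) = 3 + h - 5*(-3)*h = 3 + h + 15*h = 3 + 16*h)
H(G, P) = 5/(2*G) (H(G, P) = 5/((2*G)) = 5*(1/(2*G)) = 5/(2*G))
X(t) = 5*t/2 (X(t) = (5/(2*t))*t² = 5*t/2)
1*(-7 + X(-5)) = 1*(-7 + (5/2)*(-5)) = 1*(-7 - 25/2) = 1*(-39/2) = -39/2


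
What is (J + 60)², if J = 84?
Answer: 20736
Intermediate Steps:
(J + 60)² = (84 + 60)² = 144² = 20736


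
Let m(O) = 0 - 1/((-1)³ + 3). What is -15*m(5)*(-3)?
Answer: -45/2 ≈ -22.500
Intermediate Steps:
m(O) = -½ (m(O) = 0 - 1/(-1 + 3) = 0 - 1/2 = 0 - 1*½ = 0 - ½ = -½)
-15*m(5)*(-3) = -15*(-½)*(-3) = (15/2)*(-3) = -45/2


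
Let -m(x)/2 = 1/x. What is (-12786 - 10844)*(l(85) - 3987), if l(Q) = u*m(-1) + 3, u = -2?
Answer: 94236440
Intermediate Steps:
m(x) = -2/x
l(Q) = -1 (l(Q) = -(-4)/(-1) + 3 = -(-4)*(-1) + 3 = -2*2 + 3 = -4 + 3 = -1)
(-12786 - 10844)*(l(85) - 3987) = (-12786 - 10844)*(-1 - 3987) = -23630*(-3988) = 94236440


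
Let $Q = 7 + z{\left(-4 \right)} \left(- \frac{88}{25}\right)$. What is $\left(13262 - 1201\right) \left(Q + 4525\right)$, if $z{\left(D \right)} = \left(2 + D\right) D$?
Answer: $\frac{1358020356}{25} \approx 5.4321 \cdot 10^{7}$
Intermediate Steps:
$z{\left(D \right)} = D \left(2 + D\right)$
$Q = - \frac{529}{25}$ ($Q = 7 + - 4 \left(2 - 4\right) \left(- \frac{88}{25}\right) = 7 + \left(-4\right) \left(-2\right) \left(\left(-88\right) \frac{1}{25}\right) = 7 + 8 \left(- \frac{88}{25}\right) = 7 - \frac{704}{25} = - \frac{529}{25} \approx -21.16$)
$\left(13262 - 1201\right) \left(Q + 4525\right) = \left(13262 - 1201\right) \left(- \frac{529}{25} + 4525\right) = \left(13262 - 1201\right) \frac{112596}{25} = 12061 \cdot \frac{112596}{25} = \frac{1358020356}{25}$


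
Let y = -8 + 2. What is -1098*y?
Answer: 6588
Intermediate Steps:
y = -6
-1098*y = -1098*(-6) = 6588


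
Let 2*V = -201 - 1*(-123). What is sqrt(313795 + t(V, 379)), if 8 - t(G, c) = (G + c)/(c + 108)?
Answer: sqrt(74424178127)/487 ≈ 560.18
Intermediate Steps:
V = -39 (V = (-201 - 1*(-123))/2 = (-201 + 123)/2 = (1/2)*(-78) = -39)
t(G, c) = 8 - (G + c)/(108 + c) (t(G, c) = 8 - (G + c)/(c + 108) = 8 - (G + c)/(108 + c))
sqrt(313795 + t(V, 379)) = sqrt(313795 + (864 - 1*(-39) + 7*379)/(108 + 379)) = sqrt(313795 + (864 + 39 + 2653)/487) = sqrt(313795 + (1/487)*3556) = sqrt(313795 + 3556/487) = sqrt(152821721/487) = sqrt(74424178127)/487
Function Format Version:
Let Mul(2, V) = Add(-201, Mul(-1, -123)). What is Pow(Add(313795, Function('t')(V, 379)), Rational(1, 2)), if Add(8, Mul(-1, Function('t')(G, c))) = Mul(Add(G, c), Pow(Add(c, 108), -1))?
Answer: Mul(Rational(1, 487), Pow(74424178127, Rational(1, 2))) ≈ 560.18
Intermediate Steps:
V = -39 (V = Mul(Rational(1, 2), Add(-201, Mul(-1, -123))) = Mul(Rational(1, 2), Add(-201, 123)) = Mul(Rational(1, 2), -78) = -39)
Function('t')(G, c) = Add(8, Mul(-1, Pow(Add(108, c), -1), Add(G, c))) (Function('t')(G, c) = Add(8, Mul(-1, Mul(Add(G, c), Pow(Add(c, 108), -1)))) = Add(8, Mul(-1, Mul(Add(G, c), Pow(Add(108, c), -1)))) = Add(8, Mul(-1, Mul(Pow(Add(108, c), -1), Add(G, c)))) = Add(8, Mul(-1, Pow(Add(108, c), -1), Add(G, c))))
Pow(Add(313795, Function('t')(V, 379)), Rational(1, 2)) = Pow(Add(313795, Mul(Pow(Add(108, 379), -1), Add(864, Mul(-1, -39), Mul(7, 379)))), Rational(1, 2)) = Pow(Add(313795, Mul(Pow(487, -1), Add(864, 39, 2653))), Rational(1, 2)) = Pow(Add(313795, Mul(Rational(1, 487), 3556)), Rational(1, 2)) = Pow(Add(313795, Rational(3556, 487)), Rational(1, 2)) = Pow(Rational(152821721, 487), Rational(1, 2)) = Mul(Rational(1, 487), Pow(74424178127, Rational(1, 2)))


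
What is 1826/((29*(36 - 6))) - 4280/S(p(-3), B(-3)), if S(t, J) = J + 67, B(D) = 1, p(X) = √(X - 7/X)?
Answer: -449929/7395 ≈ -60.842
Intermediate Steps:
S(t, J) = 67 + J
1826/((29*(36 - 6))) - 4280/S(p(-3), B(-3)) = 1826/((29*(36 - 6))) - 4280/(67 + 1) = 1826/((29*30)) - 4280/68 = 1826/870 - 4280*1/68 = 1826*(1/870) - 1070/17 = 913/435 - 1070/17 = -449929/7395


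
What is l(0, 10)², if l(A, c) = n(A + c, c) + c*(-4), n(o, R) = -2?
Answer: 1764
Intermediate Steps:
l(A, c) = -2 - 4*c (l(A, c) = -2 + c*(-4) = -2 - 4*c)
l(0, 10)² = (-2 - 4*10)² = (-2 - 40)² = (-42)² = 1764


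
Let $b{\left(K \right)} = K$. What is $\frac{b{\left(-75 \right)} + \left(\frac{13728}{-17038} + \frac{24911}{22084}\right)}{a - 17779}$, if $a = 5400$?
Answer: $\frac{14049387467}{2328905784884} \approx 0.0060326$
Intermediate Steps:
$\frac{b{\left(-75 \right)} + \left(\frac{13728}{-17038} + \frac{24911}{22084}\right)}{a - 17779} = \frac{-75 + \left(\frac{13728}{-17038} + \frac{24911}{22084}\right)}{5400 - 17779} = \frac{-75 + \left(13728 \left(- \frac{1}{17038}\right) + 24911 \cdot \frac{1}{22084}\right)}{-12379} = \left(-75 + \left(- \frac{6864}{8519} + \frac{24911}{22084}\right)\right) \left(- \frac{1}{12379}\right) = \left(-75 + \frac{60632233}{188133596}\right) \left(- \frac{1}{12379}\right) = \left(- \frac{14049387467}{188133596}\right) \left(- \frac{1}{12379}\right) = \frac{14049387467}{2328905784884}$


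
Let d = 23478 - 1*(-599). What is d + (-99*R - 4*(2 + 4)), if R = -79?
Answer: 31874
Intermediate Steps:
d = 24077 (d = 23478 + 599 = 24077)
d + (-99*R - 4*(2 + 4)) = 24077 + (-99*(-79) - 4*(2 + 4)) = 24077 + (7821 - 4*6) = 24077 + (7821 - 24) = 24077 + 7797 = 31874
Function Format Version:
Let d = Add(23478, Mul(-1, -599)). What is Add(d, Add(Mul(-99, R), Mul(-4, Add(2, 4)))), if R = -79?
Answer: 31874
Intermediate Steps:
d = 24077 (d = Add(23478, 599) = 24077)
Add(d, Add(Mul(-99, R), Mul(-4, Add(2, 4)))) = Add(24077, Add(Mul(-99, -79), Mul(-4, Add(2, 4)))) = Add(24077, Add(7821, Mul(-4, 6))) = Add(24077, Add(7821, -24)) = Add(24077, 7797) = 31874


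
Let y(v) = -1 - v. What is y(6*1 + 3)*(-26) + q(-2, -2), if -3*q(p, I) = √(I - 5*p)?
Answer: 260 - 2*√2/3 ≈ 259.06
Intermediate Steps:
q(p, I) = -√(I - 5*p)/3
y(6*1 + 3)*(-26) + q(-2, -2) = (-1 - (6*1 + 3))*(-26) - √(-2 - 5*(-2))/3 = (-1 - (6 + 3))*(-26) - √(-2 + 10)/3 = (-1 - 1*9)*(-26) - 2*√2/3 = (-1 - 9)*(-26) - 2*√2/3 = -10*(-26) - 2*√2/3 = 260 - 2*√2/3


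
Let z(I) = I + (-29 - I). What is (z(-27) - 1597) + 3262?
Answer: 1636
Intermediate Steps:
z(I) = -29
(z(-27) - 1597) + 3262 = (-29 - 1597) + 3262 = -1626 + 3262 = 1636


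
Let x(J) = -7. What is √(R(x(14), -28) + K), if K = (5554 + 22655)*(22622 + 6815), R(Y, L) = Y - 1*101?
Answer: 5*√33215529 ≈ 28816.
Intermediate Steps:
R(Y, L) = -101 + Y (R(Y, L) = Y - 101 = -101 + Y)
K = 830388333 (K = 28209*29437 = 830388333)
√(R(x(14), -28) + K) = √((-101 - 7) + 830388333) = √(-108 + 830388333) = √830388225 = 5*√33215529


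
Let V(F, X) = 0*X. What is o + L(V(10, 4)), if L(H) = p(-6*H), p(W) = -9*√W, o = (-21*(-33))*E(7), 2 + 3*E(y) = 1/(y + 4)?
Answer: -441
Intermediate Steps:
V(F, X) = 0
E(y) = -⅔ + 1/(3*(4 + y)) (E(y) = -⅔ + 1/(3*(y + 4)) = -⅔ + 1/(3*(4 + y)))
o = -441 (o = (-21*(-33))*((-7 - 2*7)/(3*(4 + 7))) = 693*((⅓)*(-7 - 14)/11) = 693*((⅓)*(1/11)*(-21)) = 693*(-7/11) = -441)
L(H) = -9*√6*√(-H)
o + L(V(10, 4)) = -441 - 9*√6*√(-1*0) = -441 - 9*√6*√0 = -441 - 9*√6*0 = -441 + 0 = -441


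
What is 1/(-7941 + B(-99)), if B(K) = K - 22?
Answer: -1/8062 ≈ -0.00012404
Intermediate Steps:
B(K) = -22 + K
1/(-7941 + B(-99)) = 1/(-7941 + (-22 - 99)) = 1/(-7941 - 121) = 1/(-8062) = -1/8062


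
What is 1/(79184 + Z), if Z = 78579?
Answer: 1/157763 ≈ 6.3386e-6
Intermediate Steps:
1/(79184 + Z) = 1/(79184 + 78579) = 1/157763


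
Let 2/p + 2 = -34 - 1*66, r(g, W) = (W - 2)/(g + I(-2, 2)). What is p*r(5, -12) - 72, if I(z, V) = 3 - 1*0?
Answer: -14681/204 ≈ -71.966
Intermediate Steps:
I(z, V) = 3 (I(z, V) = 3 + 0 = 3)
r(g, W) = (-2 + W)/(3 + g) (r(g, W) = (W - 2)/(g + 3) = (-2 + W)/(3 + g))
p = -1/51 (p = 2/(-2 + (-34 - 1*66)) = 2/(-2 + (-34 - 66)) = 2/(-2 - 100) = 2/(-102) = 2*(-1/102) = -1/51 ≈ -0.019608)
p*r(5, -12) - 72 = -(-2 - 12)/(51*(3 + 5)) - 72 = -(-14)/(51*8) - 72 = -(-14)/408 - 72 = -1/51*(-7/4) - 72 = 7/204 - 72 = -14681/204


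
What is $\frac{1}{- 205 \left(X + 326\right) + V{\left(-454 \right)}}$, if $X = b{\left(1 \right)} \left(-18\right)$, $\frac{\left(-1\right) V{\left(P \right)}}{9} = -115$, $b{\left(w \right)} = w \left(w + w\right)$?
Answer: $- \frac{1}{58415} \approx -1.7119 \cdot 10^{-5}$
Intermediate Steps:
$b{\left(w \right)} = 2 w^{2}$ ($b{\left(w \right)} = w 2 w = 2 w^{2}$)
$V{\left(P \right)} = 1035$ ($V{\left(P \right)} = \left(-9\right) \left(-115\right) = 1035$)
$X = -36$ ($X = 2 \cdot 1^{2} \left(-18\right) = 2 \cdot 1 \left(-18\right) = 2 \left(-18\right) = -36$)
$\frac{1}{- 205 \left(X + 326\right) + V{\left(-454 \right)}} = \frac{1}{- 205 \left(-36 + 326\right) + 1035} = \frac{1}{\left(-205\right) 290 + 1035} = \frac{1}{-59450 + 1035} = \frac{1}{-58415} = - \frac{1}{58415}$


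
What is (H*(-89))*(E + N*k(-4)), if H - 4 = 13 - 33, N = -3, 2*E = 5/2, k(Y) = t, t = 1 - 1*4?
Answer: 14596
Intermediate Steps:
t = -3 (t = 1 - 4 = -3)
k(Y) = -3
E = 5/4 (E = (5/2)/2 = (5*(1/2))/2 = (1/2)*(5/2) = 5/4 ≈ 1.2500)
H = -16 (H = 4 + (13 - 33) = 4 - 20 = -16)
(H*(-89))*(E + N*k(-4)) = (-16*(-89))*(5/4 - 3*(-3)) = 1424*(5/4 + 9) = 1424*(41/4) = 14596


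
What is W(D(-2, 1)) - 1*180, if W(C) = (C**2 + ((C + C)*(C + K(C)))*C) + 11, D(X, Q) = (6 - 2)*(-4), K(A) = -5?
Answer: -10665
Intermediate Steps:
D(X, Q) = -16 (D(X, Q) = 4*(-4) = -16)
W(C) = 11 + C**2 + 2*C**2*(-5 + C) (W(C) = (C**2 + ((C + C)*(C - 5))*C) + 11 = (C**2 + ((2*C)*(-5 + C))*C) + 11 = (C**2 + (2*C*(-5 + C))*C) + 11 = (C**2 + 2*C**2*(-5 + C)) + 11 = 11 + C**2 + 2*C**2*(-5 + C))
W(D(-2, 1)) - 1*180 = (11 - 9*(-16)**2 + 2*(-16)**3) - 1*180 = (11 - 9*256 + 2*(-4096)) - 180 = (11 - 2304 - 8192) - 180 = -10485 - 180 = -10665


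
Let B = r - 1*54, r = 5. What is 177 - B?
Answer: 226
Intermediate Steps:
B = -49 (B = 5 - 1*54 = 5 - 54 = -49)
177 - B = 177 - 1*(-49) = 177 + 49 = 226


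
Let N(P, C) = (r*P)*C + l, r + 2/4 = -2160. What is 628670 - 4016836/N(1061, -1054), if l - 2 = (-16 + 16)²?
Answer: 1518913356381794/2416074189 ≈ 6.2867e+5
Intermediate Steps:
r = -4321/2 (r = -½ - 2160 = -4321/2 ≈ -2160.5)
l = 2 (l = 2 + (-16 + 16)² = 2 + 0² = 2 + 0 = 2)
N(P, C) = 2 - 4321*C*P/2 (N(P, C) = (-4321*P/2)*C + 2 = -4321*C*P/2 + 2 = 2 - 4321*C*P/2)
628670 - 4016836/N(1061, -1054) = 628670 - 4016836/(2 - 4321/2*(-1054)*1061) = 628670 - 4016836/(2 + 2416074187) = 628670 - 4016836/2416074189 = 1518913356381794/2416074189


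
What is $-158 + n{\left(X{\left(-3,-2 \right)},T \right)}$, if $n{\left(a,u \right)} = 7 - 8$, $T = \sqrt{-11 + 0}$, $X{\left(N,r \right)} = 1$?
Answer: $-159$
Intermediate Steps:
$T = i \sqrt{11}$ ($T = \sqrt{-11} = i \sqrt{11} \approx 3.3166 i$)
$n{\left(a,u \right)} = -1$ ($n{\left(a,u \right)} = 7 - 8 = -1$)
$-158 + n{\left(X{\left(-3,-2 \right)},T \right)} = -158 - 1 = -159$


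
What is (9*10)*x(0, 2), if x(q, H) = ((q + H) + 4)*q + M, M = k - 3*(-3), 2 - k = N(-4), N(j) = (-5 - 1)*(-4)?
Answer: -1170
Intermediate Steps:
N(j) = 24 (N(j) = -6*(-4) = 24)
k = -22 (k = 2 - 1*24 = 2 - 24 = -22)
M = -13 (M = -22 - 3*(-3) = -22 + 9 = -13)
x(q, H) = -13 + q*(4 + H + q) (x(q, H) = ((q + H) + 4)*q - 13 = ((H + q) + 4)*q - 13 = (4 + H + q)*q - 13 = q*(4 + H + q) - 13 = -13 + q*(4 + H + q))
(9*10)*x(0, 2) = (9*10)*(-13 + 0² + 4*0 + 2*0) = 90*(-13 + 0 + 0 + 0) = 90*(-13) = -1170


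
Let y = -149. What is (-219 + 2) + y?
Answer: -366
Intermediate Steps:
(-219 + 2) + y = (-219 + 2) - 149 = -217 - 149 = -366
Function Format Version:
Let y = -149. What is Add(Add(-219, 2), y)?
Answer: -366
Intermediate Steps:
Add(Add(-219, 2), y) = Add(Add(-219, 2), -149) = Add(-217, -149) = -366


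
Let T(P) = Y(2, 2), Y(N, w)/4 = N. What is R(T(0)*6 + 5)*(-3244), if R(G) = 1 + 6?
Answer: -22708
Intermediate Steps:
Y(N, w) = 4*N
T(P) = 8 (T(P) = 4*2 = 8)
R(G) = 7
R(T(0)*6 + 5)*(-3244) = 7*(-3244) = -22708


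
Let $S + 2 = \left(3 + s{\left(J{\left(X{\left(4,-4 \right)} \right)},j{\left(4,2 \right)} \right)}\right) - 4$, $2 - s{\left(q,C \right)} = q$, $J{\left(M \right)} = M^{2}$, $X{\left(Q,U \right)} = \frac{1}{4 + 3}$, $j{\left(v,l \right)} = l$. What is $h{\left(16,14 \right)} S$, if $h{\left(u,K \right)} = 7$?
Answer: $- \frac{50}{7} \approx -7.1429$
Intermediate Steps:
$X{\left(Q,U \right)} = \frac{1}{7}$
$s{\left(q,C \right)} = 2 - q$
$S = - \frac{50}{49}$ ($S = -2 + \left(\left(3 + \left(2 - \left(\frac{1}{7}\right)^{2}\right)\right) - 4\right) = -2 + \left(\left(3 + \left(2 - \frac{1}{49}\right)\right) - 4\right) = -2 + \left(\left(3 + \frac{97}{49}\right) - 4\right) = -2 + \left(\frac{244}{49} - 4\right) = -2 + \frac{48}{49} = - \frac{50}{49} \approx -1.0204$)
$h{\left(16,14 \right)} S = 7 \left(- \frac{50}{49}\right) = - \frac{50}{7}$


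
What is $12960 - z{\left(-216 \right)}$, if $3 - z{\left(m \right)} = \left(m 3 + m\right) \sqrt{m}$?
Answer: $12957 - 5184 i \sqrt{6} \approx 12957.0 - 12698.0 i$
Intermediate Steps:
$z{\left(m \right)} = 3 - 4 m^{\frac{3}{2}}$ ($z{\left(m \right)} = 3 - \left(m 3 + m\right) \sqrt{m} = 3 - \left(3 m + m\right) \sqrt{m} = 3 - 4 m \sqrt{m} = 3 - 4 m^{\frac{3}{2}}$)
$12960 - z{\left(-216 \right)} = 12960 - \left(3 - 4 \left(-216\right)^{\frac{3}{2}}\right) = 12960 - \left(3 - 4 \left(- 1296 i \sqrt{6}\right)\right) = 12960 - \left(3 + 5184 i \sqrt{6}\right) = 12957 - 5184 i \sqrt{6}$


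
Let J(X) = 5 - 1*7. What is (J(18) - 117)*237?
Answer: -28203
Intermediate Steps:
J(X) = -2 (J(X) = 5 - 7 = -2)
(J(18) - 117)*237 = (-2 - 117)*237 = -119*237 = -28203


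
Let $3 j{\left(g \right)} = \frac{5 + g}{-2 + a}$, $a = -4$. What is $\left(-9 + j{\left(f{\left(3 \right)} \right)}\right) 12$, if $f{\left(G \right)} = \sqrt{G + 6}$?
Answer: $- \frac{340}{3} \approx -113.33$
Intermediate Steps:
$f{\left(G \right)} = \sqrt{6 + G}$
$j{\left(g \right)} = - \frac{5}{18} - \frac{g}{18}$ ($j{\left(g \right)} = \frac{\left(5 + g\right) \frac{1}{-2 - 4}}{3} = \frac{\left(5 + g\right) \frac{1}{-6}}{3} = \frac{\left(5 + g\right) \left(- \frac{1}{6}\right)}{3} = \frac{- \frac{5}{6} - \frac{g}{6}}{3} = - \frac{5}{18} - \frac{g}{18}$)
$\left(-9 + j{\left(f{\left(3 \right)} \right)}\right) 12 = \left(-9 - \left(\frac{5}{18} + \frac{\sqrt{6 + 3}}{18}\right)\right) 12 = \left(-9 - \left(\frac{5}{18} + \frac{\sqrt{9}}{18}\right)\right) 12 = \left(-9 - \frac{4}{9}\right) 12 = \left(- \frac{85}{9}\right) 12 = - \frac{340}{3}$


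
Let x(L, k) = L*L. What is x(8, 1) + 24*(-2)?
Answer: 16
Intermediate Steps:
x(L, k) = L²
x(8, 1) + 24*(-2) = 8² + 24*(-2) = 64 - 48 = 16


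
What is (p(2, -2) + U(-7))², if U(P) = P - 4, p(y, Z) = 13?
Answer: 4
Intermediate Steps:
U(P) = -4 + P
(p(2, -2) + U(-7))² = (13 + (-4 - 7))² = (13 - 11)² = 2² = 4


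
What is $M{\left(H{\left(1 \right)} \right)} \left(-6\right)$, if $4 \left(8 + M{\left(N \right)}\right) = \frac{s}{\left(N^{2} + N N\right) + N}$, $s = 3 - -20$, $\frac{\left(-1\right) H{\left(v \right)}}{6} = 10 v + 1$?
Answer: $\frac{276649}{5764} \approx 47.996$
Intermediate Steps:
$H{\left(v \right)} = -6 - 60 v$ ($H{\left(v \right)} = - 6 \left(10 v + 1\right) = - 6 \left(1 + 10 v\right) = -6 - 60 v$)
$s = 23$ ($s = 3 + 20 = 23$)
$M{\left(N \right)} = -8 + \frac{23}{4 \left(N + 2 N^{2}\right)}$ ($M{\left(N \right)} = -8 + \frac{23 \frac{1}{\left(N^{2} + N N\right) + N}}{4} = -8 + \frac{23 \frac{1}{\left(N^{2} + N^{2}\right) + N}}{4} = -8 + \frac{23 \frac{1}{2 N^{2} + N}}{4} = -8 + \frac{23 \frac{1}{N + 2 N^{2}}}{4} = -8 + \frac{23}{4 \left(N + 2 N^{2}\right)}$)
$M{\left(H{\left(1 \right)} \right)} \left(-6\right) = \frac{23 - 64 \left(-6 - 60\right)^{2} - 32 \left(-6 - 60\right)}{4 \left(-6 - 60\right) \left(1 + 2 \left(-6 - 60\right)\right)} \left(-6\right) = \frac{23 - 64 \left(-66\right)^{2} - -2112}{4 \left(-66\right) \left(1 + 2 \left(-66\right)\right)} \left(-6\right) = \frac{1}{4} \left(- \frac{1}{66}\right) \frac{1}{1 - 132} \left(23 - 278784 + 2112\right) \left(-6\right) = \frac{1}{4} \left(- \frac{1}{66}\right) \frac{1}{-131} \left(23 - 278784 + 2112\right) \left(-6\right) = \frac{1}{4} \left(- \frac{1}{66}\right) \left(- \frac{1}{131}\right) \left(-276649\right) \left(-6\right) = \left(- \frac{276649}{34584}\right) \left(-6\right) = \frac{276649}{5764}$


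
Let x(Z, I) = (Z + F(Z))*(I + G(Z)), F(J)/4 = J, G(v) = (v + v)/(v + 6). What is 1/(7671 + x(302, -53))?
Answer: -77/5343633 ≈ -1.4410e-5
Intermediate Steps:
G(v) = 2*v/(6 + v) (G(v) = (2*v)/(6 + v) = 2*v/(6 + v))
F(J) = 4*J
x(Z, I) = 5*Z*(I + 2*Z/(6 + Z)) (x(Z, I) = (Z + 4*Z)*(I + 2*Z/(6 + Z)) = (5*Z)*(I + 2*Z/(6 + Z)) = 5*Z*(I + 2*Z/(6 + Z)))
1/(7671 + x(302, -53)) = 1/(7671 + 5*302*(2*302 - 53*(6 + 302))/(6 + 302)) = 1/(7671 + 5*302*(604 - 53*308)/308) = 1/(7671 + 5*302*(1/308)*(604 - 16324)) = 1/(7671 + 5*302*(1/308)*(-15720)) = 1/(7671 - 5934300/77) = 1/(-5343633/77) = -77/5343633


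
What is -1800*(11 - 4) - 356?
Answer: -12956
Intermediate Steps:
-1800*(11 - 4) - 356 = -1800*7 - 356 = -450*28 - 356 = -12600 - 356 = -12956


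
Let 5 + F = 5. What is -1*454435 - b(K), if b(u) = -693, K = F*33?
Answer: -453742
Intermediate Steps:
F = 0 (F = -5 + 5 = 0)
K = 0 (K = 0*33 = 0)
-1*454435 - b(K) = -1*454435 - 1*(-693) = -454435 + 693 = -453742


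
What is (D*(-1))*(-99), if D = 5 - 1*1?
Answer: 396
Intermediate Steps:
D = 4 (D = 5 - 1 = 4)
(D*(-1))*(-99) = (4*(-1))*(-99) = -4*(-99) = 396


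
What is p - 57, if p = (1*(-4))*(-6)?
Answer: -33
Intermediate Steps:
p = 24 (p = -4*(-6) = 24)
p - 57 = 24 - 57 = -33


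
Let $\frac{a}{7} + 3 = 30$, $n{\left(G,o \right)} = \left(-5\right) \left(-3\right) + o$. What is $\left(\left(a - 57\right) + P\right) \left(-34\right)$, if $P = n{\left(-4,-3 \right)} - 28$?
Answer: $-3944$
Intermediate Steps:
$n{\left(G,o \right)} = 15 + o$
$a = 189$ ($a = -21 + 7 \cdot 30 = -21 + 210 = 189$)
$P = -16$ ($P = \left(15 - 3\right) - 28 = 12 - 28 = -16$)
$\left(\left(a - 57\right) + P\right) \left(-34\right) = \left(\left(189 - 57\right) - 16\right) \left(-34\right) = \left(132 - 16\right) \left(-34\right) = 116 \left(-34\right) = -3944$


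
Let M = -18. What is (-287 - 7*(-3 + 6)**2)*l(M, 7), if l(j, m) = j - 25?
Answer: 15050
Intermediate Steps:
l(j, m) = -25 + j
(-287 - 7*(-3 + 6)**2)*l(M, 7) = (-287 - 7*(-3 + 6)**2)*(-25 - 18) = (-287 - 7*3**2)*(-43) = (-287 - 7*9)*(-43) = (-287 - 63)*(-43) = -350*(-43) = 15050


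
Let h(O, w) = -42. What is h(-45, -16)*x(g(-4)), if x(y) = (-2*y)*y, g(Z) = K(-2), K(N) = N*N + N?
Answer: 336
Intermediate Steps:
K(N) = N + N² (K(N) = N² + N = N + N²)
g(Z) = 2 (g(Z) = -2*(1 - 2) = -2*(-1) = 2)
x(y) = -2*y²
h(-45, -16)*x(g(-4)) = -(-84)*2² = -(-84)*4 = -42*(-8) = 336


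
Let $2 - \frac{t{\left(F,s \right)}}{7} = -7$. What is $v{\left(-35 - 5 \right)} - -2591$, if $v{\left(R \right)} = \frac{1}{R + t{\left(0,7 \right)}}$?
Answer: $\frac{59594}{23} \approx 2591.0$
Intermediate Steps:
$t{\left(F,s \right)} = 63$ ($t{\left(F,s \right)} = 14 - -49 = 14 + 49 = 63$)
$v{\left(R \right)} = \frac{1}{63 + R}$ ($v{\left(R \right)} = \frac{1}{R + 63} = \frac{1}{63 + R}$)
$v{\left(-35 - 5 \right)} - -2591 = \frac{1}{63 - 40} - -2591 = \frac{1}{63 - 40} + 2591 = \frac{1}{23} + 2591 = \frac{59594}{23}$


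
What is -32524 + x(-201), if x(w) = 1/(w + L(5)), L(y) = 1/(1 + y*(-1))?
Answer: -26181824/805 ≈ -32524.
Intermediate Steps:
L(y) = 1/(1 - y)
x(w) = 1/(-¼ + w) (x(w) = 1/(w - 1/(-1 + 5)) = 1/(w - 1/4) = 1/(w - 1*¼) = 1/(w - ¼) = 1/(-¼ + w))
-32524 + x(-201) = -32524 + 4/(-1 + 4*(-201)) = -32524 + 4/(-1 - 804) = -32524 + 4/(-805) = -32524 + 4*(-1/805) = -32524 - 4/805 = -26181824/805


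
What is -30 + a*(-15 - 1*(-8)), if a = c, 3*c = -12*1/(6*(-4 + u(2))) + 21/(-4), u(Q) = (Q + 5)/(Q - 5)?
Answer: -1405/76 ≈ -18.487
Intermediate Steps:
u(Q) = (5 + Q)/(-5 + Q)
c = -125/76 (c = (-12*1/(6*(-4 + (5 + 2)/(-5 + 2))) + 21/(-4))/3 = (-12*1/(6*(-4 + 7/(-3))) + 21*(-¼))/3 = (-12*1/(6*(-4 - ⅓*7)) - 21/4)/3 = (-12*1/(6*(-4 - 7/3)) - 21/4)/3 = (-12/(6*(-19/3)) - 21/4)/3 = (-12/(-38) - 21/4)/3 = (-12*(-1/38) - 21/4)/3 = (6/19 - 21/4)/3 = (⅓)*(-375/76) = -125/76 ≈ -1.6447)
a = -125/76 ≈ -1.6447
-30 + a*(-15 - 1*(-8)) = -30 - 125*(-15 - 1*(-8))/76 = -30 - 125*(-15 + 8)/76 = -30 - 125/76*(-7) = -30 + 875/76 = -1405/76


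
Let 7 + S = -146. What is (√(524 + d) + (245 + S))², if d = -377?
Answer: 8611 + 1288*√3 ≈ 10842.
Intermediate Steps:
S = -153 (S = -7 - 146 = -153)
(√(524 + d) + (245 + S))² = (√(524 - 377) + (245 - 153))² = (√147 + 92)² = (7*√3 + 92)² = (92 + 7*√3)²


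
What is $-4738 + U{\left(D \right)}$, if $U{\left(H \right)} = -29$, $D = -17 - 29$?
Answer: $-4767$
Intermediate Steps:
$D = -46$
$-4738 + U{\left(D \right)} = -4738 - 29 = -4767$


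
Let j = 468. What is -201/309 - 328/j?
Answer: -16285/12051 ≈ -1.3513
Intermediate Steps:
-201/309 - 328/j = -201/309 - 328/468 = -201*1/309 - 328*1/468 = -67/103 - 82/117 = -16285/12051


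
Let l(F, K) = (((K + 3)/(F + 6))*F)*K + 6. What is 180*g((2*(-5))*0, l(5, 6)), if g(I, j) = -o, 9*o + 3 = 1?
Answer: 40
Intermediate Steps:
o = -2/9 (o = -⅓ + (⅑)*1 = -⅓ + ⅑ = -2/9 ≈ -0.22222)
l(F, K) = 6 + F*K*(3 + K)/(6 + F) (l(F, K) = (((3 + K)/(6 + F))*F)*K + 6 = (F*(3 + K)/(6 + F))*K + 6 = F*K*(3 + K)/(6 + F) + 6 = 6 + F*K*(3 + K)/(6 + F))
g(I, j) = 2/9 (g(I, j) = -1*(-2/9) = 2/9)
180*g((2*(-5))*0, l(5, 6)) = 180*(2/9) = 40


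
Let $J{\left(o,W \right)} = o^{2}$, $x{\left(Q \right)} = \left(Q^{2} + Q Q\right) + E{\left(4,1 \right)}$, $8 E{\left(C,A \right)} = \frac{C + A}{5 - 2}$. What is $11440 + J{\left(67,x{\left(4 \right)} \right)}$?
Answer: $15929$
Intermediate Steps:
$E{\left(C,A \right)} = \frac{A}{24} + \frac{C}{24}$ ($E{\left(C,A \right)} = \frac{\left(C + A\right) \frac{1}{5 - 2}}{8} = \frac{\left(A + C\right) \frac{1}{3}}{8} = \frac{\frac{A}{3} + \frac{C}{3}}{8} = \frac{A}{24} + \frac{C}{24}$)
$x{\left(Q \right)} = \frac{5}{24} + 2 Q^{2}$ ($x{\left(Q \right)} = \left(Q^{2} + Q Q\right) + \left(\frac{1}{24} \cdot 1 + \frac{1}{24} \cdot 4\right) = \left(Q^{2} + Q^{2}\right) + \left(\frac{1}{24} + \frac{1}{6}\right) = 2 Q^{2} + \frac{5}{24} = \frac{5}{24} + 2 Q^{2}$)
$11440 + J{\left(67,x{\left(4 \right)} \right)} = 11440 + 67^{2} = 11440 + 4489 = 15929$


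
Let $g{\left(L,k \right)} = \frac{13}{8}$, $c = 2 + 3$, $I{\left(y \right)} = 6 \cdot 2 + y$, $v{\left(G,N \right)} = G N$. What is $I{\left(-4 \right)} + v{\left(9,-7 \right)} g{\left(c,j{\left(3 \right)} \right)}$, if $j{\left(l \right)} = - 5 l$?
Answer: $- \frac{755}{8} \approx -94.375$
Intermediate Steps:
$I{\left(y \right)} = 12 + y$
$c = 5$
$g{\left(L,k \right)} = \frac{13}{8}$ ($g{\left(L,k \right)} = 13 \cdot \frac{1}{8} = \frac{13}{8}$)
$I{\left(-4 \right)} + v{\left(9,-7 \right)} g{\left(c,j{\left(3 \right)} \right)} = \left(12 - 4\right) + 9 \left(-7\right) \frac{13}{8} = 8 - \frac{819}{8} = - \frac{755}{8}$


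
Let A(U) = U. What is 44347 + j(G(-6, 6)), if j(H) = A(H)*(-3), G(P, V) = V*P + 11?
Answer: 44422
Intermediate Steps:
G(P, V) = 11 + P*V (G(P, V) = P*V + 11 = 11 + P*V)
j(H) = -3*H (j(H) = H*(-3) = -3*H)
44347 + j(G(-6, 6)) = 44347 - 3*(11 - 6*6) = 44347 - 3*(11 - 36) = 44347 - 3*(-25) = 44347 + 75 = 44422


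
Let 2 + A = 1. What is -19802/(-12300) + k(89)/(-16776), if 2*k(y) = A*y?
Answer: 55457617/34390800 ≈ 1.6126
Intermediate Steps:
A = -1 (A = -2 + 1 = -1)
k(y) = -y/2 (k(y) = (-y)/2 = -y/2)
-19802/(-12300) + k(89)/(-16776) = -19802/(-12300) - ½*89/(-16776) = -19802*(-1/12300) - 89/2*(-1/16776) = 9901/6150 + 89/33552 = 55457617/34390800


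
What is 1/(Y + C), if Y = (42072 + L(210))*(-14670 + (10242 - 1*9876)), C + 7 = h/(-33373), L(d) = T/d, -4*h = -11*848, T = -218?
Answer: -1168055/702915695977269 ≈ -1.6617e-9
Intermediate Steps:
h = 2332 (h = -(-11)*848/4 = -¼*(-9328) = 2332)
L(d) = -218/d
C = -235943/33373 (C = -7 + 2332/(-33373) = -7 + 2332*(-1/33373) = -7 - 2332/33373 = -235943/33373 ≈ -7.0699)
Y = -21062406368/35 (Y = (42072 - 218/210)*(-14670 + (10242 - 1*9876)) = (42072 - 218*1/210)*(-14670 + (10242 - 9876)) = (42072 - 109/105)*(-14670 + 366) = (4417451/105)*(-14304) = -21062406368/35 ≈ -6.0178e+8)
1/(Y + C) = 1/(-21062406368/35 - 235943/33373) = 1/(-702915695977269/1168055) = -1168055/702915695977269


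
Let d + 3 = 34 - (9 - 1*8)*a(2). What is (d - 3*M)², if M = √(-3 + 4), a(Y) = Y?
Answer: 676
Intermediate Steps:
M = 1 (M = √1 = 1)
d = 29 (d = -3 + (34 - (9 - 1*8)*2) = -3 + (34 - (9 - 8)*2) = -3 + (34 - 2) = -3 + 32 = 29)
(d - 3*M)² = (29 - 3*1)² = (29 - 3)² = 26² = 676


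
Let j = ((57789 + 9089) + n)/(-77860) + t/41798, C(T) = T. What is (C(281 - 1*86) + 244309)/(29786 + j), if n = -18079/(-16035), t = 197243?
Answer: 6379620399008469600/777279711107939759 ≈ 8.2076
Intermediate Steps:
n = 18079/16035 (n = -18079*(-1/16035) = 18079/16035 ≈ 1.1275)
j = 100715243388359/26092090104900 (j = ((57789 + 9089) + 18079/16035)/(-77860) + 197243/41798 = (66878 + 18079/16035)*(-1/77860) + 197243*(1/41798) = (1072406809/16035)*(-1/77860) + 197243/41798 = -1072406809/1248485100 + 197243/41798 = 100715243388359/26092090104900 ≈ 3.8600)
(C(281 - 1*86) + 244309)/(29786 + j) = ((281 - 1*86) + 244309)/(29786 + 100715243388359/26092090104900) = ((281 - 86) + 244309)/(777279711107939759/26092090104900) = (195 + 244309)*(26092090104900/777279711107939759) = 244504*(26092090104900/777279711107939759) = 6379620399008469600/777279711107939759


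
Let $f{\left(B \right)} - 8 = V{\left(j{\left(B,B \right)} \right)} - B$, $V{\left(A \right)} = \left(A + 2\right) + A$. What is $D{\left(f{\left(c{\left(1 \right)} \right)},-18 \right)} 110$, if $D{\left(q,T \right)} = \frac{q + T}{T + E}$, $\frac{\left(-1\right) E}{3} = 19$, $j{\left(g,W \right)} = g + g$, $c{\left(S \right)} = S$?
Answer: $\frac{22}{3} \approx 7.3333$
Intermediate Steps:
$j{\left(g,W \right)} = 2 g$
$E = -57$ ($E = \left(-3\right) 19 = -57$)
$V{\left(A \right)} = 2 + 2 A$ ($V{\left(A \right)} = \left(2 + A\right) + A = 2 + 2 A$)
$f{\left(B \right)} = 10 + 3 B$ ($f{\left(B \right)} = 8 - \left(-2 + B - 4 B\right) = 8 + \left(\left(2 + 4 B\right) - B\right) = 8 + \left(2 + 3 B\right) = 10 + 3 B$)
$D{\left(q,T \right)} = \frac{T + q}{-57 + T}$ ($D{\left(q,T \right)} = \frac{q + T}{T - 57} = \frac{T + q}{-57 + T}$)
$D{\left(f{\left(c{\left(1 \right)} \right)},-18 \right)} 110 = \frac{-18 + \left(10 + 3 \cdot 1\right)}{-57 - 18} \cdot 110 = \frac{-18 + \left(10 + 3\right)}{-75} \cdot 110 = - \frac{-18 + 13}{75} \cdot 110 = \left(- \frac{1}{75}\right) \left(-5\right) 110 = \frac{1}{15} \cdot 110 = \frac{22}{3}$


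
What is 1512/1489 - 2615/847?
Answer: -2613071/1261183 ≈ -2.0719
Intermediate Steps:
1512/1489 - 2615/847 = -2613071/1261183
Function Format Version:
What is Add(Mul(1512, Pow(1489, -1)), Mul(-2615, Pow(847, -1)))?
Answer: Rational(-2613071, 1261183) ≈ -2.0719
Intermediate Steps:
Add(Mul(1512, Pow(1489, -1)), Mul(-2615, Pow(847, -1))) = Add(Mul(1512, Rational(1, 1489)), Mul(-2615, Rational(1, 847))) = Add(Rational(1512, 1489), Rational(-2615, 847)) = Rational(-2613071, 1261183)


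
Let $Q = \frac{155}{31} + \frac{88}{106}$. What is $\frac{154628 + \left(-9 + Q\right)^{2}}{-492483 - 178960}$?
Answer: $- \frac{434378276}{1886083387} \approx -0.23031$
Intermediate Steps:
$Q = \frac{309}{53}$ ($Q = 155 \cdot \frac{1}{31} + 88 \cdot \frac{1}{106} = 5 + \frac{44}{53} = \frac{309}{53} \approx 5.8302$)
$\frac{154628 + \left(-9 + Q\right)^{2}}{-492483 - 178960} = \frac{154628 + \left(-9 + \frac{309}{53}\right)^{2}}{-492483 - 178960} = \frac{154628 + \left(- \frac{168}{53}\right)^{2}}{-671443} = \left(154628 + \frac{28224}{2809}\right) \left(- \frac{1}{671443}\right) = \frac{434378276}{2809} \left(- \frac{1}{671443}\right) = - \frac{434378276}{1886083387}$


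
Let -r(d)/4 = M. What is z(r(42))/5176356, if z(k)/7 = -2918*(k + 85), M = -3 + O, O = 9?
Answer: -622993/2588178 ≈ -0.24071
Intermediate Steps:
M = 6 (M = -3 + 9 = 6)
r(d) = -24 (r(d) = -4*6 = -24)
z(k) = -1736210 - 20426*k (z(k) = 7*(-2918*(k + 85)) = 7*(-2918*(85 + k)) = 7*(-248030 - 2918*k) = -1736210 - 20426*k)
z(r(42))/5176356 = (-1736210 - 20426*(-24))/5176356 = (-1736210 + 490224)*(1/5176356) = -1245986*1/5176356 = -622993/2588178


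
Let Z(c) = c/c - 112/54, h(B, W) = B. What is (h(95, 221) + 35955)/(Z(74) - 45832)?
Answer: -973350/1237493 ≈ -0.78655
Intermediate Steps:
Z(c) = -29/27 (Z(c) = 1 - 112*1/54 = 1 - 56/27 = -29/27)
(h(95, 221) + 35955)/(Z(74) - 45832) = (95 + 35955)/(-29/27 - 45832) = 36050/(-1237493/27) = 36050*(-27/1237493) = -973350/1237493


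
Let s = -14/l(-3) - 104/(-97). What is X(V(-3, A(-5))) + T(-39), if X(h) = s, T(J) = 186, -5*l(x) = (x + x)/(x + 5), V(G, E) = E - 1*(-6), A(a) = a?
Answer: 47648/291 ≈ 163.74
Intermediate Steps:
V(G, E) = 6 + E (V(G, E) = E + 6 = 6 + E)
l(x) = -2*x/(5*(5 + x)) (l(x) = -(x + x)/(5*(x + 5)) = -2*x/(5*(5 + x)))
s = -6478/291 (s = -14/((-2*(-3)/(25 + 5*(-3)))) - 104/(-97) = -14/((-2*(-3)/(25 - 15))) - 104*(-1/97) = -14/((-2*(-3)/10)) + 104/97 = -14/((-2*(-3)*1/10)) + 104/97 = -14/3/5 + 104/97 = -14*5/3 + 104/97 = -70/3 + 104/97 = -6478/291 ≈ -22.261)
X(h) = -6478/291
X(V(-3, A(-5))) + T(-39) = -6478/291 + 186 = 47648/291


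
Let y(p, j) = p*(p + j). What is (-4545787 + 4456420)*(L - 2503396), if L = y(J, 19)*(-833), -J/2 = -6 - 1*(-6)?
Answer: 223720990332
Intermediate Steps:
J = 0 (J = -2*(-6 - 1*(-6)) = -2*(-6 + 6) = -2*0 = 0)
y(p, j) = p*(j + p)
L = 0 (L = (0*(19 + 0))*(-833) = (0*19)*(-833) = 0*(-833) = 0)
(-4545787 + 4456420)*(L - 2503396) = (-4545787 + 4456420)*(0 - 2503396) = -89367*(-2503396) = 223720990332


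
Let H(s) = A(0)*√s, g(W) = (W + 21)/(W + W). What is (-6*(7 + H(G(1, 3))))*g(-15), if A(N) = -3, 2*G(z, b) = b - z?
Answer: 24/5 ≈ 4.8000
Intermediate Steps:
G(z, b) = b/2 - z/2 (G(z, b) = (b - z)/2 = b/2 - z/2)
g(W) = (21 + W)/(2*W) (g(W) = (21 + W)/((2*W)) = (21 + W)*(1/(2*W)) = (21 + W)/(2*W))
H(s) = -3*√s
(-6*(7 + H(G(1, 3))))*g(-15) = (-6*(7 - 3*√((½)*3 - ½*1)))*((½)*(21 - 15)/(-15)) = (-6*(7 - 3*√(3/2 - ½)))*((½)*(-1/15)*6) = -6*(7 - 3*√1)*(-⅕) = -6*(7 - 3*1)*(-⅕) = -6*(7 - 3)*(-⅕) = -6*4*(-⅕) = -24*(-⅕) = 24/5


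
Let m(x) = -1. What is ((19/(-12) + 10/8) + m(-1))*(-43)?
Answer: 172/3 ≈ 57.333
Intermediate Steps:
((19/(-12) + 10/8) + m(-1))*(-43) = ((19/(-12) + 10/8) - 1)*(-43) = ((19*(-1/12) + 10*(1/8)) - 1)*(-43) = ((-19/12 + 5/4) - 1)*(-43) = (-1/3 - 1)*(-43) = -4/3*(-43) = 172/3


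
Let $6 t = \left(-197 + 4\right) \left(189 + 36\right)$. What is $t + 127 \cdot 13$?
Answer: $- \frac{11173}{2} \approx -5586.5$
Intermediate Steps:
$t = - \frac{14475}{2}$ ($t = \frac{\left(-197 + 4\right) \left(189 + 36\right)}{6} = \frac{\left(-193\right) 225}{6} = \frac{1}{6} \left(-43425\right) = - \frac{14475}{2} \approx -7237.5$)
$t + 127 \cdot 13 = - \frac{14475}{2} + 127 \cdot 13 = - \frac{14475}{2} + 1651 = - \frac{11173}{2}$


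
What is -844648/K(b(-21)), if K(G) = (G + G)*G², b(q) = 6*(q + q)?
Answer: 15083/571536 ≈ 0.026390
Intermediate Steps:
b(q) = 12*q (b(q) = 6*(2*q) = 12*q)
K(G) = 2*G³ (K(G) = (2*G)*G² = 2*G³)
-844648/K(b(-21)) = -844648/(2*(12*(-21))³) = -844648/(2*(-252)³) = -844648/(2*(-16003008)) = -844648/(-32006016) = -844648*(-1/32006016) = 15083/571536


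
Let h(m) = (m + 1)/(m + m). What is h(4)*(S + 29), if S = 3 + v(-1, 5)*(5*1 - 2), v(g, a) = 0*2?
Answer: 20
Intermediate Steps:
v(g, a) = 0
h(m) = (1 + m)/(2*m) (h(m) = (1 + m)/((2*m)) = (1 + m)*(1/(2*m)) = (1 + m)/(2*m))
S = 3 (S = 3 + 0*(5*1 - 2) = 3 + 0*(5 - 2) = 3 + 0*3 = 3 + 0 = 3)
h(4)*(S + 29) = ((½)*(1 + 4)/4)*(3 + 29) = ((½)*(¼)*5)*32 = (5/8)*32 = 20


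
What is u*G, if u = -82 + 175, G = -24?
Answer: -2232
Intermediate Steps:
u = 93
u*G = 93*(-24) = -2232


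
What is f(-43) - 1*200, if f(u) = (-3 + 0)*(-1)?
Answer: -197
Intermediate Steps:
f(u) = 3 (f(u) = -3*(-1) = 3)
f(-43) - 1*200 = 3 - 1*200 = 3 - 200 = -197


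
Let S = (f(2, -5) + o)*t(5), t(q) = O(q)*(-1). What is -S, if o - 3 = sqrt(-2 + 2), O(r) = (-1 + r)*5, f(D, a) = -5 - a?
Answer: 60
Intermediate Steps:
O(r) = -5 + 5*r
o = 3 (o = 3 + sqrt(-2 + 2) = 3 + sqrt(0) = 3 + 0 = 3)
t(q) = 5 - 5*q (t(q) = (-5 + 5*q)*(-1) = 5 - 5*q)
S = -60 (S = ((-5 - 1*(-5)) + 3)*(5 - 5*5) = ((-5 + 5) + 3)*(5 - 25) = (0 + 3)*(-20) = 3*(-20) = -60)
-S = -1*(-60) = 60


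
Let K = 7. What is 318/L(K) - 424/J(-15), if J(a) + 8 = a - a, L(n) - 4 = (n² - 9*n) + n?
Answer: -53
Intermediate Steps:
L(n) = 4 + n² - 8*n (L(n) = 4 + ((n² - 9*n) + n) = 4 + (n² - 8*n) = 4 + n² - 8*n)
J(a) = -8 (J(a) = -8 + (a - a) = -8 + 0 = -8)
318/L(K) - 424/J(-15) = 318/(4 + 7² - 8*7) - 424/(-8) = 318/(4 + 49 - 56) - 424*(-⅛) = 318/(-3) + 53 = 318*(-⅓) + 53 = -106 + 53 = -53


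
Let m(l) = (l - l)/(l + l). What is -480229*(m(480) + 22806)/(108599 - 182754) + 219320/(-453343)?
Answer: 4965042773530282/33617650165 ≈ 1.4769e+5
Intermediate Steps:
m(l) = 0 (m(l) = 0/((2*l)) = 0*(1/(2*l)) = 0)
-480229*(m(480) + 22806)/(108599 - 182754) + 219320/(-453343) = -480229*(0 + 22806)/(108599 - 182754) + 219320/(-453343) = -480229/((-74155/22806)) + 219320*(-1/453343) = -480229/((-74155*1/22806)) - 219320/453343 = -480229/(-74155/22806) - 219320/453343 = -480229*(-22806/74155) - 219320/453343 = 10952102574/74155 - 219320/453343 = 4965042773530282/33617650165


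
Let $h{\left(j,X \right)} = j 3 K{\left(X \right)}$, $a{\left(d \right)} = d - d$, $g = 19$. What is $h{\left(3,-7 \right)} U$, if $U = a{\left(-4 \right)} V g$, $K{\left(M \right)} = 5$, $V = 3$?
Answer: $0$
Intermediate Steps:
$a{\left(d \right)} = 0$
$U = 0$ ($U = 0 \cdot 3 \cdot 19 = 0 \cdot 19 = 0$)
$h{\left(j,X \right)} = 15 j$ ($h{\left(j,X \right)} = j 3 \cdot 5 = 3 j 5 = 15 j$)
$h{\left(3,-7 \right)} U = 15 \cdot 3 \cdot 0 = 45 \cdot 0 = 0$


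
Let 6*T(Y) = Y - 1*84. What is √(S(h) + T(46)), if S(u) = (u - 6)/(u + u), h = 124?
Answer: I*√202647/186 ≈ 2.4202*I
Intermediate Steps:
T(Y) = -14 + Y/6 (T(Y) = (Y - 1*84)/6 = (Y - 84)/6 = (-84 + Y)/6 = -14 + Y/6)
S(u) = (-6 + u)/(2*u) (S(u) = (-6 + u)/((2*u)) = (-6 + u)*(1/(2*u)) = (-6 + u)/(2*u))
√(S(h) + T(46)) = √((½)*(-6 + 124)/124 + (-14 + (⅙)*46)) = √((½)*(1/124)*118 + (-14 + 23/3)) = √(59/124 - 19/3) = √(-2179/372) = I*√202647/186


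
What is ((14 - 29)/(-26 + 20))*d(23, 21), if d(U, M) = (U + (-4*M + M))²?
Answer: 4000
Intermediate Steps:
d(U, M) = (U - 3*M)²
((14 - 29)/(-26 + 20))*d(23, 21) = ((14 - 29)/(-26 + 20))*(-1*23 + 3*21)² = (-15/(-6))*(-23 + 63)² = -15*(-⅙)*40² = (5/2)*1600 = 4000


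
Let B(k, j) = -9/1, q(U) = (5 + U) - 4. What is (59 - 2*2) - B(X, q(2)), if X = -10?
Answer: 64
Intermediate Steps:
q(U) = 1 + U
B(k, j) = -9 (B(k, j) = -9*1 = -9)
(59 - 2*2) - B(X, q(2)) = (59 - 2*2) - 1*(-9) = (59 - 4) + 9 = 55 + 9 = 64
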